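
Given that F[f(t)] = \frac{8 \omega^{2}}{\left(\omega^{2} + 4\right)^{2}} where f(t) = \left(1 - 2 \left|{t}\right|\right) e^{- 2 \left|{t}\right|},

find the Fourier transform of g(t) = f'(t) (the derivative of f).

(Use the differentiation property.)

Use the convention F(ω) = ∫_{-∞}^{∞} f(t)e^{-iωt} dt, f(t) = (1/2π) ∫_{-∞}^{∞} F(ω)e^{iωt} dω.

F[g](ω) = \frac{8 i \omega^{3}}{\left(\omega^{2} + 4\right)^{2}}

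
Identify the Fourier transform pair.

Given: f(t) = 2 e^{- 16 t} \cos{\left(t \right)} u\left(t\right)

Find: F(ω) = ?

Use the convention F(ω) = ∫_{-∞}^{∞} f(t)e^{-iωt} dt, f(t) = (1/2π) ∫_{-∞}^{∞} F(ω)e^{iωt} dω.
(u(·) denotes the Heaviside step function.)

F(ω) = \frac{2 \left(i \omega + 16\right)}{\left(i \omega + 16\right)^{2} + 1}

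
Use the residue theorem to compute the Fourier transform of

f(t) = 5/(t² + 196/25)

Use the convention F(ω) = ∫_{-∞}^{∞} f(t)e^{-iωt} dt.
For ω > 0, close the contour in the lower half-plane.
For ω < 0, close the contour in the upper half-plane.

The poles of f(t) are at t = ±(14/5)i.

Let g(z) = f(z)e^{-iωz}; for large |z| the factor e^{-iωz} decays in the lower half-plane when ω > 0 and in the upper half-plane when ω < 0.

Case ω > 0 (lower half-plane, clockwise contour ⇒ F(ω) = -2πi·ΣRes):
  Res_{z = - \frac{14 i}{5}} g(z) = \frac{25 i e^{- \frac{14 \omega}{5}}}{28}
  F(ω) = -2πi·ΣRes = \frac{25 \pi e^{- \frac{14 \omega}{5}}}{14}

Case ω < 0 (upper half-plane, counterclockwise contour ⇒ F(ω) = +2πi·ΣRes):
  Res_{z = \frac{14 i}{5}} g(z) = - \frac{25 i e^{\frac{14 \omega}{5}}}{28}
  F(ω) = 2πi·ΣRes = \frac{25 \pi e^{\frac{14 \omega}{5}}}{14}

Both cases combine into a single formula in |ω|:

F(ω) = \frac{25 \pi e^{- \frac{14 \left|{\omega}\right|}{5}}}{14}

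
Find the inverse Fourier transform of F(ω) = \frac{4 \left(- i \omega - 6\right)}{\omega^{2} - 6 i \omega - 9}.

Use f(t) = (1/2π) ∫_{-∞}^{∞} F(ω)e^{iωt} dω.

f(t) = 4 \left(3 t + 1\right) e^{- 3 t} u\left(t\right)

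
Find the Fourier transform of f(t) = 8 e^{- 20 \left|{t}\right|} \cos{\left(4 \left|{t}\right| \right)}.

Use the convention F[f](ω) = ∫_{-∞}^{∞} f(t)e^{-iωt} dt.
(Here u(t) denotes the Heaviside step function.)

F(ω) = \frac{320 \left(\omega^{2} + 416\right)}{\omega^{4} + 768 \omega^{2} + 173056}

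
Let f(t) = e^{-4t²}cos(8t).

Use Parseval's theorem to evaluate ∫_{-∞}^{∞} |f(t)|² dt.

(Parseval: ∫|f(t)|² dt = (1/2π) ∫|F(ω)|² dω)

∫|f(t)|² dt = \frac{\sqrt{2} \sqrt{\pi} \left(1 + e^{8}\right)}{8 e^{8}}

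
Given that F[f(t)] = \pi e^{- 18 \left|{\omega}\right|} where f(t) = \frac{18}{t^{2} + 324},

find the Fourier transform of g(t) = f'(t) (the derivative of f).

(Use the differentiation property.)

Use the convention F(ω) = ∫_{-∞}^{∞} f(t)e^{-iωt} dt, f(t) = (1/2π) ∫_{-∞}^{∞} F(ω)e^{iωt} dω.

F[g](ω) = i \pi \omega e^{- 18 \left|{\omega}\right|}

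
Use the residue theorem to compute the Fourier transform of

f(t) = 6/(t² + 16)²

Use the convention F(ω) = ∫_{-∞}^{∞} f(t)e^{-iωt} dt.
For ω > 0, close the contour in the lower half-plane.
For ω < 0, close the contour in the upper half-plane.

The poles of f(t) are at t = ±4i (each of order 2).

Let g(z) = f(z)e^{-iωz}; for large |z| the factor e^{-iωz} decays in the lower half-plane when ω > 0 and in the upper half-plane when ω < 0.

Case ω > 0 (lower half-plane, clockwise contour ⇒ F(ω) = -2πi·ΣRes):
  Res_{z = - 4 i} g(z) = \frac{3 i \left(4 \omega + 1\right) e^{- 4 \omega}}{128} (pole of order 2)
  F(ω) = -2πi·ΣRes = \frac{3 \pi \left(4 \omega + 1\right) e^{- 4 \omega}}{64}

Case ω < 0 (upper half-plane, counterclockwise contour ⇒ F(ω) = +2πi·ΣRes):
  Res_{z = 4 i} g(z) = \frac{3 i \left(4 \omega - 1\right) e^{4 \omega}}{128} (pole of order 2)
  F(ω) = 2πi·ΣRes = \frac{3 \pi \left(1 - 4 \omega\right) e^{4 \omega}}{64}

Both cases combine into a single formula in |ω|:

F(ω) = \frac{3 \pi \left(4 \left|{\omega}\right| + 1\right) e^{- 4 \left|{\omega}\right|}}{64}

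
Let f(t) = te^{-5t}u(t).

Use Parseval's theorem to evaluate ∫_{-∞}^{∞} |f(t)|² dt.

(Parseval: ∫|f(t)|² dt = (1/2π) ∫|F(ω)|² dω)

∫|f(t)|² dt = \frac{1}{500}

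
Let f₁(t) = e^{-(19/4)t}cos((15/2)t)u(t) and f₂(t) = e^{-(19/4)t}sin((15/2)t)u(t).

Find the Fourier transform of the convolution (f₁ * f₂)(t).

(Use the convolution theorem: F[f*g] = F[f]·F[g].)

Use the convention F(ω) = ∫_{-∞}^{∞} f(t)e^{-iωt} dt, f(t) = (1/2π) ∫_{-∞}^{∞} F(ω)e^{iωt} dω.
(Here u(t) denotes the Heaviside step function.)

F[f₁*f₂](ω) = \frac{480 \left(4 i \omega + 19\right)}{\left(\left(4 i \omega + 19\right)^{2} + 900\right)^{2}}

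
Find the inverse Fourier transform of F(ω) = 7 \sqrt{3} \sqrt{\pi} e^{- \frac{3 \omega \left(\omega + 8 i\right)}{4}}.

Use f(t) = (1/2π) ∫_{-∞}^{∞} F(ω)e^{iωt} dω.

f(t) = 7 e^{- \frac{\left(t - 6\right)^{2}}{3}}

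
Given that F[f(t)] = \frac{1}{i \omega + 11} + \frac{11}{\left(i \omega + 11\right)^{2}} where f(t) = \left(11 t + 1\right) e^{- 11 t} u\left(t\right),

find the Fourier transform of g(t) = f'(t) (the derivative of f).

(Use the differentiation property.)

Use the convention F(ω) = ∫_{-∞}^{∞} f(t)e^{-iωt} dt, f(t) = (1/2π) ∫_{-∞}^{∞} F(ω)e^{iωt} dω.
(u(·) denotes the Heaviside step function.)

F[g](ω) = \frac{\omega \left(\omega - 22 i\right)}{\omega^{2} - 22 i \omega - 121}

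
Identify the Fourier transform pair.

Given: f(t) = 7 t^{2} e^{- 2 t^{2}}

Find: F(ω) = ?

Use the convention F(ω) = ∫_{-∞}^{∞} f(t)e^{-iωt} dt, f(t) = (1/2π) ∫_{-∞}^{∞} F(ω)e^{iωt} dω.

F(ω) = \frac{7 \sqrt{2} \sqrt{\pi} \left(4 - \omega^{2}\right) e^{- \frac{\omega^{2}}{8}}}{32}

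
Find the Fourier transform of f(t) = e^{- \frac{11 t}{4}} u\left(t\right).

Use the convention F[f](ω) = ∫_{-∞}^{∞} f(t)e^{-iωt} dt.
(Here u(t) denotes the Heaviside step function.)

F(ω) = \frac{4}{4 i \omega + 11}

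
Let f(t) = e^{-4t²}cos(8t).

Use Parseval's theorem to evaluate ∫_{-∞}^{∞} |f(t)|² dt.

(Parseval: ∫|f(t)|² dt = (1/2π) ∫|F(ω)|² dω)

∫|f(t)|² dt = \frac{\sqrt{2} \sqrt{\pi} \left(1 + e^{8}\right)}{8 e^{8}}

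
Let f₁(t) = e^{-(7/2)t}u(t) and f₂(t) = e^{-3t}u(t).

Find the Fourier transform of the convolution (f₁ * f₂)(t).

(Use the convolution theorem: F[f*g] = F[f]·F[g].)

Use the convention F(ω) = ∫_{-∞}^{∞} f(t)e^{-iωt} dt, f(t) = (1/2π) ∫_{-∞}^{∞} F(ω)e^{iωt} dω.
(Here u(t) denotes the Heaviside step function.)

F[f₁*f₂](ω) = \frac{2}{\left(i \omega + 3\right) \left(2 i \omega + 7\right)}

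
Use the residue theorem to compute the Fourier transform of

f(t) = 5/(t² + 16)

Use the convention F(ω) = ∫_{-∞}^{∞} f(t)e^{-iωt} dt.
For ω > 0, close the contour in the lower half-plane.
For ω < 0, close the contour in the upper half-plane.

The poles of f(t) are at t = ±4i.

Let g(z) = f(z)e^{-iωz}; for large |z| the factor e^{-iωz} decays in the lower half-plane when ω > 0 and in the upper half-plane when ω < 0.

Case ω > 0 (lower half-plane, clockwise contour ⇒ F(ω) = -2πi·ΣRes):
  Res_{z = - 4 i} g(z) = \frac{5 i e^{- 4 \omega}}{8}
  F(ω) = -2πi·ΣRes = \frac{5 \pi e^{- 4 \omega}}{4}

Case ω < 0 (upper half-plane, counterclockwise contour ⇒ F(ω) = +2πi·ΣRes):
  Res_{z = 4 i} g(z) = - \frac{5 i e^{4 \omega}}{8}
  F(ω) = 2πi·ΣRes = \frac{5 \pi e^{4 \omega}}{4}

Both cases combine into a single formula in |ω|:

F(ω) = \frac{5 \pi e^{- 4 \left|{\omega}\right|}}{4}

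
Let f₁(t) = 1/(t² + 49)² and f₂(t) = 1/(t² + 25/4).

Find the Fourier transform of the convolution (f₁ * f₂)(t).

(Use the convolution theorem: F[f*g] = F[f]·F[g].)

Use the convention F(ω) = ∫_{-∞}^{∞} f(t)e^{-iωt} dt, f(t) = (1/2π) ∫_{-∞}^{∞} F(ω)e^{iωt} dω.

F[f₁*f₂](ω) = \frac{\pi^{2} \left(7 \left|{\omega}\right| + 1\right) e^{- \frac{19 \left|{\omega}\right|}{2}}}{1715}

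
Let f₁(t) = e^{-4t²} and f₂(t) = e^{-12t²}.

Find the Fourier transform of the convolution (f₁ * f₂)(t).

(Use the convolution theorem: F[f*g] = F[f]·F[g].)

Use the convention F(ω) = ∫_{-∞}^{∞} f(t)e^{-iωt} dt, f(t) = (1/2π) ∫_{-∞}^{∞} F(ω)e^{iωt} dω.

F[f₁*f₂](ω) = \frac{\sqrt{3} \pi e^{- \frac{\omega^{2}}{12}}}{12}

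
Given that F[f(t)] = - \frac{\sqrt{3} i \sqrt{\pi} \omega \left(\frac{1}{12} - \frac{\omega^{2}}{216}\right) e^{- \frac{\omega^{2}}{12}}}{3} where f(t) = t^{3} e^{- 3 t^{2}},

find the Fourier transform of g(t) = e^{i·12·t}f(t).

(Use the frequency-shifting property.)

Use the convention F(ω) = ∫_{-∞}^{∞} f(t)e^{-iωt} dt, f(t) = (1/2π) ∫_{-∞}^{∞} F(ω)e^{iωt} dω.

F[g](ω) = \frac{\sqrt{3} i \sqrt{\pi} \left(\omega - 12\right) \left(\left(\omega - 12\right)^{2} - 18\right) e^{- \frac{\left(\omega - 12\right)^{2}}{12}}}{648}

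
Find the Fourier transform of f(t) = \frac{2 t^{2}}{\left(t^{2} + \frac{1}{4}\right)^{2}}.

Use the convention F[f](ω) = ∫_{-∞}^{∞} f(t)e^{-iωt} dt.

F(ω) = \pi \left(2 - \left|{\omega}\right|\right) e^{- \frac{\left|{\omega}\right|}{2}}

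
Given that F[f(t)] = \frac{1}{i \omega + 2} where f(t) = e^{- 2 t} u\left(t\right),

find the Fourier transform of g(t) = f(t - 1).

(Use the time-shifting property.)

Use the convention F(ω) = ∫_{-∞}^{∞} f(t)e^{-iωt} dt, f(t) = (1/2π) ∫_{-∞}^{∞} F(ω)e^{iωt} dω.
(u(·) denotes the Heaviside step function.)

F[g](ω) = \frac{e^{- i \omega}}{i \omega + 2}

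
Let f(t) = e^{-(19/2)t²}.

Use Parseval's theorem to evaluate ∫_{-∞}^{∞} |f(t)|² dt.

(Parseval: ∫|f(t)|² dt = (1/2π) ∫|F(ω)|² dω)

∫|f(t)|² dt = \frac{\sqrt{19} \sqrt{\pi}}{19}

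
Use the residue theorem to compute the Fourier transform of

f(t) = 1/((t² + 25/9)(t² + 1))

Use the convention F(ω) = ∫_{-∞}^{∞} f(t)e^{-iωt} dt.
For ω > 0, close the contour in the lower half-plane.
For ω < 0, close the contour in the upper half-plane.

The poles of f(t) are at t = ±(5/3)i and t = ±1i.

Let g(z) = f(z)e^{-iωz}; for large |z| the factor e^{-iωz} decays in the lower half-plane when ω > 0 and in the upper half-plane when ω < 0.

Case ω > 0 (lower half-plane, clockwise contour ⇒ F(ω) = -2πi·ΣRes):
  Res_{z = - \frac{5 i}{3}} g(z) = - \frac{27 i e^{- \frac{5 \omega}{3}}}{160}
  Res_{z = - i} g(z) = \frac{9 i e^{- \omega}}{32}
  F(ω) = -2πi·ΣRes = \frac{9 \pi e^{- \omega}}{16} - \frac{27 \pi e^{- \frac{5 \omega}{3}}}{80}

Case ω < 0 (upper half-plane, counterclockwise contour ⇒ F(ω) = +2πi·ΣRes):
  Res_{z = \frac{5 i}{3}} g(z) = \frac{27 i e^{\frac{5 \omega}{3}}}{160}
  Res_{z = i} g(z) = - \frac{9 i e^{\omega}}{32}
  F(ω) = 2πi·ΣRes = \frac{9 \pi \left(- 3 e^{\frac{5 \omega}{3}} + 5 e^{\omega}\right)}{80}

Both cases combine into a single formula in |ω|:

F(ω) = \frac{9 \pi e^{- \left|{\omega}\right|}}{16} - \frac{27 \pi e^{- \frac{5 \left|{\omega}\right|}{3}}}{80}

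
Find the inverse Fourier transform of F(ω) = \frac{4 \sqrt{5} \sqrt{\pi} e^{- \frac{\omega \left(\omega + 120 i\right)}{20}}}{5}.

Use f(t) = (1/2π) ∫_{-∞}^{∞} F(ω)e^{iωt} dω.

f(t) = 4 e^{- 5 \left(t - 6\right)^{2}}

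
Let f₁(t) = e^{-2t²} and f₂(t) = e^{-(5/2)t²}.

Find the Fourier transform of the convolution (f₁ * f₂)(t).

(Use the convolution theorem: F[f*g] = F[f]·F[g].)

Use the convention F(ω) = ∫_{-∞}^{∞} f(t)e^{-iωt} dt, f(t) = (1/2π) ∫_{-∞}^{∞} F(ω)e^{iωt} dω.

F[f₁*f₂](ω) = \frac{\sqrt{5} \pi e^{- \frac{9 \omega^{2}}{40}}}{5}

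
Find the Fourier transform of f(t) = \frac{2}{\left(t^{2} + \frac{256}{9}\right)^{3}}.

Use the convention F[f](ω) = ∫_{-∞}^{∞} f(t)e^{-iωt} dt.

F(ω) = \frac{27 \pi \left(256 \omega^{2} + 144 \left|{\omega}\right| + 27\right) e^{- \frac{16 \left|{\omega}\right|}{3}}}{4194304}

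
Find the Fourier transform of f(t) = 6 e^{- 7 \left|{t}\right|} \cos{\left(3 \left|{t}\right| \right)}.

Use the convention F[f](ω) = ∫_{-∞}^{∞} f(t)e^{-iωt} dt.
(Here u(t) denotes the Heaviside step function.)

F(ω) = \frac{84 \left(\omega^{2} + 58\right)}{\omega^{4} + 80 \omega^{2} + 3364}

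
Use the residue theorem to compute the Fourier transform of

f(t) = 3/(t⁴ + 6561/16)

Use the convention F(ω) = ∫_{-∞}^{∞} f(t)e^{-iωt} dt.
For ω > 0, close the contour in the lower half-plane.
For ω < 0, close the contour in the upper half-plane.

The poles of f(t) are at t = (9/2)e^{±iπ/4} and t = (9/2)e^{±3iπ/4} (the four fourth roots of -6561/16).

Let g(z) = f(z)e^{-iωz}; for large |z| the factor e^{-iωz} decays in the lower half-plane when ω > 0 and in the upper half-plane when ω < 0.

Case ω > 0 (lower half-plane, clockwise contour ⇒ F(ω) = -2πi·ΣRes):
  Res_{z = - \frac{9 \sqrt{2}}{4} - \frac{9 \sqrt{2} i}{4}} g(z) = \frac{\sqrt{2} \left(1 + i\right) e^{\frac{9 \sqrt{2} \omega \left(-1 + i\right)}{4}}}{243}
  Res_{z = \frac{9 \sqrt{2}}{4} - \frac{9 \sqrt{2} i}{4}} g(z) = \frac{\sqrt{2} \left(-1 + i\right) e^{- \frac{9 \sqrt{2} \omega \left(1 + i\right)}{4}}}{243}
  F(ω) = -2πi·ΣRes = \frac{2 \sqrt{2} \pi \left(\left(1 - i\right) e^{\frac{9 \sqrt{2} i \omega}{2}} + 1 + i\right) e^{- \frac{9 \sqrt{2} \omega \left(1 + i\right)}{4}}}{243} = \frac{8 \pi e^{- \frac{9 \sqrt{2} \omega}{4}} \sin{\left(\frac{9 \sqrt{2} \omega}{4} + \frac{\pi}{4} \right)}}{243}

Case ω < 0 (upper half-plane, counterclockwise contour ⇒ F(ω) = +2πi·ΣRes):
  Res_{z = \frac{9 \sqrt{2}}{4} + \frac{9 \sqrt{2} i}{4}} g(z) = - \frac{\sqrt{2} \left(1 + i\right) e^{\frac{9 \sqrt{2} \omega \left(1 - i\right)}{4}}}{243}
  Res_{z = - \frac{9 \sqrt{2}}{4} + \frac{9 \sqrt{2} i}{4}} g(z) = \frac{\sqrt{2} \left(1 - i\right) e^{\frac{9 \sqrt{2} \omega \left(1 + i\right)}{4}}}{243}
  F(ω) = 2πi·ΣRes = - \frac{2 \sqrt{2} i \pi \left(\left(1 + i\right) e^{\frac{9 \sqrt{2} \omega \left(1 - i\right)}{4}} - \left(1 - i\right) e^{\frac{9 \sqrt{2} \omega \left(1 + i\right)}{4}}\right)}{243} = \frac{8 \pi e^{\frac{9 \sqrt{2} \omega}{4}} \cos{\left(\frac{9 \sqrt{2} \omega}{4} + \frac{\pi}{4} \right)}}{243}

Both cases combine into a single formula in |ω|:

F(ω) = \frac{8 \pi e^{- \frac{9 \sqrt{2} \left|{\omega}\right|}{4}} \sin{\left(\frac{9 \sqrt{2} \left|{\omega}\right|}{4} + \frac{\pi}{4} \right)}}{243}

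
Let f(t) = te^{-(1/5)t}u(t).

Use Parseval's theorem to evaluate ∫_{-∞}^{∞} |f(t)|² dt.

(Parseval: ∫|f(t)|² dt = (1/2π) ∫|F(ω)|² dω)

∫|f(t)|² dt = \frac{125}{4}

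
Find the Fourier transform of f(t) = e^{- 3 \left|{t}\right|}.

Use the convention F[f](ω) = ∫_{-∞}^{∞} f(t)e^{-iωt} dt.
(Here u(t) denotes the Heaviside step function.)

F(ω) = \frac{6}{\omega^{2} + 9}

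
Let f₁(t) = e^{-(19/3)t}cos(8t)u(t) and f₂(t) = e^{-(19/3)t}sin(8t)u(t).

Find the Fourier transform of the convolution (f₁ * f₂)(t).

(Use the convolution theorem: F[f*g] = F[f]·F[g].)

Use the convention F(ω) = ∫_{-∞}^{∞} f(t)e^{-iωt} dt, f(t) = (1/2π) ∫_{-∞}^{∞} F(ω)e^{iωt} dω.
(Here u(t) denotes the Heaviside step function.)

F[f₁*f₂](ω) = \frac{216 \left(3 i \omega + 19\right)}{\left(\left(3 i \omega + 19\right)^{2} + 576\right)^{2}}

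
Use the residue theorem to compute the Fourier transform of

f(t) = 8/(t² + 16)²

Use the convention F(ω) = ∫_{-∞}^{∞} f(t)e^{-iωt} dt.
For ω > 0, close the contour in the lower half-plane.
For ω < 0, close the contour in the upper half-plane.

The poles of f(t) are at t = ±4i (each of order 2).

Let g(z) = f(z)e^{-iωz}; for large |z| the factor e^{-iωz} decays in the lower half-plane when ω > 0 and in the upper half-plane when ω < 0.

Case ω > 0 (lower half-plane, clockwise contour ⇒ F(ω) = -2πi·ΣRes):
  Res_{z = - 4 i} g(z) = \frac{i \left(4 \omega + 1\right) e^{- 4 \omega}}{32} (pole of order 2)
  F(ω) = -2πi·ΣRes = \frac{\pi \left(4 \omega + 1\right) e^{- 4 \omega}}{16}

Case ω < 0 (upper half-plane, counterclockwise contour ⇒ F(ω) = +2πi·ΣRes):
  Res_{z = 4 i} g(z) = \frac{i \left(4 \omega - 1\right) e^{4 \omega}}{32} (pole of order 2)
  F(ω) = 2πi·ΣRes = \frac{\pi \left(1 - 4 \omega\right) e^{4 \omega}}{16}

Both cases combine into a single formula in |ω|:

F(ω) = \frac{\pi \left(4 \left|{\omega}\right| + 1\right) e^{- 4 \left|{\omega}\right|}}{16}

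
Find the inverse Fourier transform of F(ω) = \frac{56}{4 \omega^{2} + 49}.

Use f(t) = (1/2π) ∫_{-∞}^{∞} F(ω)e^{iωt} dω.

f(t) = 2 e^{- \frac{7 \left|{t}\right|}{2}}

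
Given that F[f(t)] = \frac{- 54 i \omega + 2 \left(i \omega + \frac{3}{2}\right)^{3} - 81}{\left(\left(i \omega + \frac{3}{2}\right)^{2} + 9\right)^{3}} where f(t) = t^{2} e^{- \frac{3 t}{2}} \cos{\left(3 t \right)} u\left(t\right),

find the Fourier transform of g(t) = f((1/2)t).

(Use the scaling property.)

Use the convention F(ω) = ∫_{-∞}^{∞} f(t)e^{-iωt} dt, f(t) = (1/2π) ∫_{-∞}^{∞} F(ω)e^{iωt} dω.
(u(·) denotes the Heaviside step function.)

F[g](ω) = \frac{32 \left(- 432 i \omega + \left(4 i \omega + 3\right)^{3} - 324\right)}{\left(\left(4 i \omega + 3\right)^{2} + 36\right)^{3}}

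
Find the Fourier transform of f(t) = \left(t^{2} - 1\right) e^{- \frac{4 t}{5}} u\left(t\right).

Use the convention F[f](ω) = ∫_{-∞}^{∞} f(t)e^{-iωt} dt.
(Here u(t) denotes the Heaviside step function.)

F(ω) = \frac{5 \left(250 i \omega - \left(5 i \omega + 4\right)^{3} + 200\right)}{\left(5 i \omega + 4\right)^{4}}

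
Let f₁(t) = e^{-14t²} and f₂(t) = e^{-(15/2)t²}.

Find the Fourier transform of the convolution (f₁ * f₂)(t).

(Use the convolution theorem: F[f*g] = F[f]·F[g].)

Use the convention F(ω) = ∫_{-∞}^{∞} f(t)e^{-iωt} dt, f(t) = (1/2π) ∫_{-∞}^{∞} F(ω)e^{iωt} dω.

F[f₁*f₂](ω) = \frac{\sqrt{105} \pi e^{- \frac{43 \omega^{2}}{840}}}{105}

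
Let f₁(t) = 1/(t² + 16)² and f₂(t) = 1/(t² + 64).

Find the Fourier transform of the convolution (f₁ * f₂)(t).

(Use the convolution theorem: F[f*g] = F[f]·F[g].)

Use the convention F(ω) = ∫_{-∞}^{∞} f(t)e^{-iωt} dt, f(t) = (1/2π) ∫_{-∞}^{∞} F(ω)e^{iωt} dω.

F[f₁*f₂](ω) = \frac{\pi^{2} \left(4 \left|{\omega}\right| + 1\right) e^{- 12 \left|{\omega}\right|}}{1024}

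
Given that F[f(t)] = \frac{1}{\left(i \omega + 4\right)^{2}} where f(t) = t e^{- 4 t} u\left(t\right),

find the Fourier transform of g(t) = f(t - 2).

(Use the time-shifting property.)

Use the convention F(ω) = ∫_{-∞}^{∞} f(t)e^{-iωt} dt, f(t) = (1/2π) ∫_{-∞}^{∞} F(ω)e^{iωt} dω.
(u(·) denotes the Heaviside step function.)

F[g](ω) = \frac{e^{- 2 i \omega}}{\left(i \omega + 4\right)^{2}}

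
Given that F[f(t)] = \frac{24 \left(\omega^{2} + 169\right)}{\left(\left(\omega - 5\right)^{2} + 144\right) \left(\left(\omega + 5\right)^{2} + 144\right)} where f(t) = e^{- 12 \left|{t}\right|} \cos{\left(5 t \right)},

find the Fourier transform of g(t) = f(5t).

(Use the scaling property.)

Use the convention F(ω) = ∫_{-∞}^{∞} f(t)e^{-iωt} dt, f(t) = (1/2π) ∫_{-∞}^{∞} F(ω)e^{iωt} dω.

F[g](ω) = \frac{120 \left(\omega^{2} + 4225\right)}{\omega^{4} + 5950 \omega^{2} + 17850625}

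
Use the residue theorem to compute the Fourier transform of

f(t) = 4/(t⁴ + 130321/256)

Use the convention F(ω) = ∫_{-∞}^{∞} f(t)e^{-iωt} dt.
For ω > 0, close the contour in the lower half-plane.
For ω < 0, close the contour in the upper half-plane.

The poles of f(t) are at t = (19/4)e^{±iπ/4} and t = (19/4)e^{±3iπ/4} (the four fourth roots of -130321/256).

Let g(z) = f(z)e^{-iωz}; for large |z| the factor e^{-iωz} decays in the lower half-plane when ω > 0 and in the upper half-plane when ω < 0.

Case ω > 0 (lower half-plane, clockwise contour ⇒ F(ω) = -2πi·ΣRes):
  Res_{z = - \frac{19 \sqrt{2}}{8} - \frac{19 \sqrt{2} i}{8}} g(z) = \frac{32 \sqrt{2} \left(1 + i\right) e^{\frac{19 \sqrt{2} \omega \left(-1 + i\right)}{8}}}{6859}
  Res_{z = \frac{19 \sqrt{2}}{8} - \frac{19 \sqrt{2} i}{8}} g(z) = \frac{32 \sqrt{2} \left(-1 + i\right) e^{- \frac{19 \sqrt{2} \omega \left(1 + i\right)}{8}}}{6859}
  F(ω) = -2πi·ΣRes = \frac{64 \sqrt{2} \pi \left(\left(1 - i\right) e^{\frac{19 \sqrt{2} i \omega}{4}} + 1 + i\right) e^{- \frac{19 \sqrt{2} \omega \left(1 + i\right)}{8}}}{6859} = \frac{256 \pi e^{- \frac{19 \sqrt{2} \omega}{8}} \sin{\left(\frac{19 \sqrt{2} \omega}{8} + \frac{\pi}{4} \right)}}{6859}

Case ω < 0 (upper half-plane, counterclockwise contour ⇒ F(ω) = +2πi·ΣRes):
  Res_{z = \frac{19 \sqrt{2}}{8} + \frac{19 \sqrt{2} i}{8}} g(z) = - \frac{32 \sqrt{2} \left(1 + i\right) e^{\frac{19 \sqrt{2} \omega \left(1 - i\right)}{8}}}{6859}
  Res_{z = - \frac{19 \sqrt{2}}{8} + \frac{19 \sqrt{2} i}{8}} g(z) = \frac{32 \sqrt{2} \left(1 - i\right) e^{\frac{19 \sqrt{2} \omega \left(1 + i\right)}{8}}}{6859}
  F(ω) = 2πi·ΣRes = - \frac{64 \sqrt{2} i \pi \left(\left(1 + i\right) e^{\frac{19 \sqrt{2} \omega \left(1 - i\right)}{8}} - \left(1 - i\right) e^{\frac{19 \sqrt{2} \omega \left(1 + i\right)}{8}}\right)}{6859} = \frac{256 \pi e^{\frac{19 \sqrt{2} \omega}{8}} \cos{\left(\frac{19 \sqrt{2} \omega}{8} + \frac{\pi}{4} \right)}}{6859}

Both cases combine into a single formula in |ω|:

F(ω) = \frac{256 \pi e^{- \frac{19 \sqrt{2} \left|{\omega}\right|}{8}} \sin{\left(\frac{19 \sqrt{2} \left|{\omega}\right|}{8} + \frac{\pi}{4} \right)}}{6859}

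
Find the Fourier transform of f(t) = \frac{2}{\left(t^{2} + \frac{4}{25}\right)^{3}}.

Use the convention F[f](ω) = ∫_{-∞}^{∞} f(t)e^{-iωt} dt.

F(ω) = \frac{125 \pi \left(4 \omega^{2} + 30 \left|{\omega}\right| + 75\right) e^{- \frac{2 \left|{\omega}\right|}{5}}}{128}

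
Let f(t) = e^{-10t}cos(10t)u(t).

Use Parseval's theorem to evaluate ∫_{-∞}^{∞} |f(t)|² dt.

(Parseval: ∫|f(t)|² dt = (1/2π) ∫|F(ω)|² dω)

∫|f(t)|² dt = \frac{3}{80}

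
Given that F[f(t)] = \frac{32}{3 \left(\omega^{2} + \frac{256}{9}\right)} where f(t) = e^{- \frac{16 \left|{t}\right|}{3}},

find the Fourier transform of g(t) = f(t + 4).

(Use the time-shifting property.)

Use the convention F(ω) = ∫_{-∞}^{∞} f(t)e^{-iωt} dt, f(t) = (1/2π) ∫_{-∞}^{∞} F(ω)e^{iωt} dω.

F[g](ω) = \frac{96 e^{4 i \omega}}{9 \omega^{2} + 256}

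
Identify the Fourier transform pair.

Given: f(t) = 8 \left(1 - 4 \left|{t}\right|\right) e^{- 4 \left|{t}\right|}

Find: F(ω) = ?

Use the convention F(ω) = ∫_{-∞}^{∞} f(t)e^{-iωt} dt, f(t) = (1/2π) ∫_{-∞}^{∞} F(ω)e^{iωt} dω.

F(ω) = \frac{128 \omega^{2}}{\left(\omega^{2} + 16\right)^{2}}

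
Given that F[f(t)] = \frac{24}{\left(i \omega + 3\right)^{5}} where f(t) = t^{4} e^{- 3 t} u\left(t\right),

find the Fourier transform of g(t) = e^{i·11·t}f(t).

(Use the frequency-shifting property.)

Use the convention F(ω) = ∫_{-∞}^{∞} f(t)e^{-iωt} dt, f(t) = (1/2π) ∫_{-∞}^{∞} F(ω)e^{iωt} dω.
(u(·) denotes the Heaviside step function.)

F[g](ω) = \frac{24}{\left(i \left(\omega - 11\right) + 3\right)^{5}}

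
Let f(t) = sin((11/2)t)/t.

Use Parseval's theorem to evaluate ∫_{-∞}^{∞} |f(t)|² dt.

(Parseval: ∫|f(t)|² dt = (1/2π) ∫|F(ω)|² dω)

∫|f(t)|² dt = \frac{11 \pi}{2}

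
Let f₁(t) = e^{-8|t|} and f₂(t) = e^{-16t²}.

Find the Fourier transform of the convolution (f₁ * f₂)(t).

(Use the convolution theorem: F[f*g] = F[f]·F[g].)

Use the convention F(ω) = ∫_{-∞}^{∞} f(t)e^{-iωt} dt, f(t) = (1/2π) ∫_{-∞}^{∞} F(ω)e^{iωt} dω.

F[f₁*f₂](ω) = \frac{4 \sqrt{\pi} e^{- \frac{\omega^{2}}{64}}}{\omega^{2} + 64}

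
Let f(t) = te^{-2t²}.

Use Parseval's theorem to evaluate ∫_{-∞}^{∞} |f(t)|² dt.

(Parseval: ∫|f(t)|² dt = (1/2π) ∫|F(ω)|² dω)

∫|f(t)|² dt = \frac{\sqrt{\pi}}{16}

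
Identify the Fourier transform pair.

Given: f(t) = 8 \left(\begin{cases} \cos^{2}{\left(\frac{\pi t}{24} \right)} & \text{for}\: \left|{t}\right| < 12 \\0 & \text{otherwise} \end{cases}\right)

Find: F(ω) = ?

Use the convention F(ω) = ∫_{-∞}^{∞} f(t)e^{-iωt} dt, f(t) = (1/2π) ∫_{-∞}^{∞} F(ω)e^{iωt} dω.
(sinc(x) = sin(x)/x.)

F(ω) = - \frac{96 \pi^{2} \operatorname{sinc}{\left(12 \omega \right)}}{144 \omega^{2} - \pi^{2}}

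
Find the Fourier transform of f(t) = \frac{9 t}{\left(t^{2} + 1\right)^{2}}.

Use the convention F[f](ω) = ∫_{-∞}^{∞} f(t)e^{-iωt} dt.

F(ω) = - \frac{9 i \pi \omega e^{- \left|{\omega}\right|}}{2}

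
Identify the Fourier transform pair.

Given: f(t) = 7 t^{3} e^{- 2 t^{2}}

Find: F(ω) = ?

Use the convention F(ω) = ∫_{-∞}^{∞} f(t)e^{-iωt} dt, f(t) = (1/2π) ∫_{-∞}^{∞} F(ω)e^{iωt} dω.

F(ω) = \frac{7 \sqrt{2} i \sqrt{\pi} \omega \left(\omega^{2} - 12\right) e^{- \frac{\omega^{2}}{8}}}{128}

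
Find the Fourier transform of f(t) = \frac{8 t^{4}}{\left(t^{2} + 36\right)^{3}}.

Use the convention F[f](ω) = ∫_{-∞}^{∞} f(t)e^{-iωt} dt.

F(ω) = \frac{\pi \left(12 \omega^{2} - 10 \left|{\omega}\right| + 1\right) e^{- 6 \left|{\omega}\right|}}{2}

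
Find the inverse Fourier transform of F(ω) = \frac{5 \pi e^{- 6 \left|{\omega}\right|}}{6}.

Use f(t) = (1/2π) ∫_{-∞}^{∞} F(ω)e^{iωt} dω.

f(t) = \frac{5}{t^{2} + 36}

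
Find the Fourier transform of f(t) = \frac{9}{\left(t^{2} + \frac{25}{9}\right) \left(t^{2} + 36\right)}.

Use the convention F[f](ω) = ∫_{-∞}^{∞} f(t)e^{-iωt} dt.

F(ω) = - \frac{27 \pi e^{- 6 \left|{\omega}\right|}}{598} + \frac{243 \pi e^{- \frac{5 \left|{\omega}\right|}{3}}}{1495}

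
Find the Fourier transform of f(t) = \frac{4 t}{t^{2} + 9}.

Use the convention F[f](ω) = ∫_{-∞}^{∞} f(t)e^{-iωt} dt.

F(ω) = - 4 i \pi e^{- 3 \left|{\omega}\right|} \operatorname{sign}{\left(\omega \right)}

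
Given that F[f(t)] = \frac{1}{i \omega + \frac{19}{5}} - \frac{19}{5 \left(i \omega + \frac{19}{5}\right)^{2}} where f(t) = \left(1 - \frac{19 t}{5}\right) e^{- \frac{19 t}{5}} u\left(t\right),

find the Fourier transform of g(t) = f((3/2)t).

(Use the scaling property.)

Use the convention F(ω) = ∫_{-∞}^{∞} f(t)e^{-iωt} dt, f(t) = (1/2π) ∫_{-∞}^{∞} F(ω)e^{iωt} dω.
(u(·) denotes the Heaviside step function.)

F[g](ω) = \frac{100 i \omega}{- 100 \omega^{2} + 1140 i \omega + 3249}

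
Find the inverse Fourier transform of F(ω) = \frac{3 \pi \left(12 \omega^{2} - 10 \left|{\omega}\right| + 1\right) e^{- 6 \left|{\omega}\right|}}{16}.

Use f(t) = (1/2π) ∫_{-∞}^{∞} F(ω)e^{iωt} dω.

f(t) = \frac{3 t^{4}}{\left(t^{2} + 36\right)^{3}}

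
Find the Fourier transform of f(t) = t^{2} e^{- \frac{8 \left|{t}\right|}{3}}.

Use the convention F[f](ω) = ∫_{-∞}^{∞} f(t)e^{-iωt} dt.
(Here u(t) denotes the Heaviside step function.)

F(ω) = \frac{864 \left(64 - 27 \omega^{2}\right)}{\left(9 \omega^{2} + 64\right)^{3}}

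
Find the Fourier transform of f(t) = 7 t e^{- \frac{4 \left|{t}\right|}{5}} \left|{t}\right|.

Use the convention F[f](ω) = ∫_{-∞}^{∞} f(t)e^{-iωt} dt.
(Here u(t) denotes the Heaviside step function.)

F(ω) = \frac{17500 i \omega \left(25 \omega^{2} - 48\right)}{\left(25 \omega^{2} + 16\right)^{3}}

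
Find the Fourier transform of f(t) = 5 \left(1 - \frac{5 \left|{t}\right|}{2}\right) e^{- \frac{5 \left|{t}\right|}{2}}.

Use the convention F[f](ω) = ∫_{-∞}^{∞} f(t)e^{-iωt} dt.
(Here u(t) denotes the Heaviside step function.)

F(ω) = \frac{800 \omega^{2}}{\left(4 \omega^{2} + 25\right)^{2}}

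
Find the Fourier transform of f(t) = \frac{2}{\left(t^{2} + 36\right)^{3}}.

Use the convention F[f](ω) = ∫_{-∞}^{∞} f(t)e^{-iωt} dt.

F(ω) = \frac{\pi \left(12 \omega^{2} + 6 \left|{\omega}\right| + 1\right) e^{- 6 \left|{\omega}\right|}}{10368}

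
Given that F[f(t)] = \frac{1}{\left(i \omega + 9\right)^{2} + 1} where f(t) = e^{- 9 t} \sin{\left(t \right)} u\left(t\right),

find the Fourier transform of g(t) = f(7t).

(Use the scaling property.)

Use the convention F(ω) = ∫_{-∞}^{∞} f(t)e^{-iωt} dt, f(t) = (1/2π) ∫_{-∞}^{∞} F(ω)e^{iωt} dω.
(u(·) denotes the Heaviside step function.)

F[g](ω) = \frac{7}{\left(i \omega + 63\right)^{2} + 49}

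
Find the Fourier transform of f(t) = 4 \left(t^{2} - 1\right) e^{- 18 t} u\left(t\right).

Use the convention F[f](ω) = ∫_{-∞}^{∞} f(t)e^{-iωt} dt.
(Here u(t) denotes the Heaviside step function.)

F(ω) = \frac{4 \left(2 i \omega - \left(i \omega + 18\right)^{3} + 36\right)}{\left(i \omega + 18\right)^{4}}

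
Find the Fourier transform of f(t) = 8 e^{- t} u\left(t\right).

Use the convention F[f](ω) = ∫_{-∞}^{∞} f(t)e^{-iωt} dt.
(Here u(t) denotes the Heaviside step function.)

F(ω) = \frac{8}{i \omega + 1}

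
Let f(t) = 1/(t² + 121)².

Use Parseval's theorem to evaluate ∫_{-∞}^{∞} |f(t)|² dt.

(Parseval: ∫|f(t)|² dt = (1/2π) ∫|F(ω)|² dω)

∫|f(t)|² dt = \frac{5 \pi}{311794736}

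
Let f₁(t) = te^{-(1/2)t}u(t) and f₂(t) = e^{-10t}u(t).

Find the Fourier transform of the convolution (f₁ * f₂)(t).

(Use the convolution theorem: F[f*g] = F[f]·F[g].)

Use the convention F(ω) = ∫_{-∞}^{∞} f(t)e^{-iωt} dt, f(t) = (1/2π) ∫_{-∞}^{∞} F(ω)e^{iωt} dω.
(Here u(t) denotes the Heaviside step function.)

F[f₁*f₂](ω) = \frac{4}{\left(i \omega + 10\right) \left(2 i \omega + 1\right)^{2}}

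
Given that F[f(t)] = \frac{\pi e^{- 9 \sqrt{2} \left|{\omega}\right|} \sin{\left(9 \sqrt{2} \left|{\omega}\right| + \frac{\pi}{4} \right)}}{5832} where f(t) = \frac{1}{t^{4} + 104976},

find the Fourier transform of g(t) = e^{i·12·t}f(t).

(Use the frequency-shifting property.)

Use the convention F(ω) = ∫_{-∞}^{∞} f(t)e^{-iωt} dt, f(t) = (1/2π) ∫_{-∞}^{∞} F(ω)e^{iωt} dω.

F[g](ω) = \frac{\pi e^{- 9 \sqrt{2} \left|{\omega - 12}\right|} \sin{\left(9 \sqrt{2} \left|{\omega - 12}\right| + \frac{\pi}{4} \right)}}{5832}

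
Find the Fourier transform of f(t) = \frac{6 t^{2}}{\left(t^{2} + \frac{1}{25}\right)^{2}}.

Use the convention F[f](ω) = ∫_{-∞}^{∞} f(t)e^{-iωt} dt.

F(ω) = 3 \pi \left(5 - \left|{\omega}\right|\right) e^{- \frac{\left|{\omega}\right|}{5}}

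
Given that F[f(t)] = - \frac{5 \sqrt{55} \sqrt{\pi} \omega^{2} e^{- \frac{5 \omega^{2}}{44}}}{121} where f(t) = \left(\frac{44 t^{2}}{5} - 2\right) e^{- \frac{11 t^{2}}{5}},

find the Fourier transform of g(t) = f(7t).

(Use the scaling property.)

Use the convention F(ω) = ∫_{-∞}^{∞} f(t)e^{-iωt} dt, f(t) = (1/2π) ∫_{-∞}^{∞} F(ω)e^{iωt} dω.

F[g](ω) = - \frac{5 \sqrt{55} \sqrt{\pi} \omega^{2} e^{- \frac{5 \omega^{2}}{2156}}}{41503}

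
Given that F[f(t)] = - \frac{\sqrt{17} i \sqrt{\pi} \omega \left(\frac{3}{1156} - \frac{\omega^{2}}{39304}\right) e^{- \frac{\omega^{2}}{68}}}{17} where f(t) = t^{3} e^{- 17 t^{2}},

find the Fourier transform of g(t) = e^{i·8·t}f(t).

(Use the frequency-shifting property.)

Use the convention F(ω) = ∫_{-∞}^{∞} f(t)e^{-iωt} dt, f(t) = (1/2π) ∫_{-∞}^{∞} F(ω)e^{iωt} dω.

F[g](ω) = \frac{\sqrt{17} i \sqrt{\pi} \left(\omega - 8\right) \left(\left(\omega - 8\right)^{2} - 102\right) e^{- \frac{\left(\omega - 8\right)^{2}}{68}}}{668168}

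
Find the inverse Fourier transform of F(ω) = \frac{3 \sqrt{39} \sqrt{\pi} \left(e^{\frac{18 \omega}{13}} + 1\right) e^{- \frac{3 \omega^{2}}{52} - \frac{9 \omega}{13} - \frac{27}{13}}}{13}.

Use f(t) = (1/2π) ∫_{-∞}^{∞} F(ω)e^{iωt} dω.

f(t) = 6 e^{- \frac{13 t^{2}}{3}} \cos{\left(6 t \right)}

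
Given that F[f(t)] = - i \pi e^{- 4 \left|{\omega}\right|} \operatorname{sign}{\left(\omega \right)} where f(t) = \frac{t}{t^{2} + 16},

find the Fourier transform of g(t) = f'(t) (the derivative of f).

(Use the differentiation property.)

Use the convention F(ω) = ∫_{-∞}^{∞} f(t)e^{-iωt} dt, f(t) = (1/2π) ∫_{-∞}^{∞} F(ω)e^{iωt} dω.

F[g](ω) = \pi \omega e^{- 4 \left|{\omega}\right|} \operatorname{sign}{\left(\omega \right)}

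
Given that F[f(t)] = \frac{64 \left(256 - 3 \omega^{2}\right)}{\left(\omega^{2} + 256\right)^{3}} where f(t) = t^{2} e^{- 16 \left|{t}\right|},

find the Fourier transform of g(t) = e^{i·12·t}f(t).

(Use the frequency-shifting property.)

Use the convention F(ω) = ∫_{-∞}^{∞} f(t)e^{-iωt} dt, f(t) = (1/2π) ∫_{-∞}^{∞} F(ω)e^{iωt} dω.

F[g](ω) = \frac{64 \left(256 - 3 \left(\omega - 12\right)^{2}\right)}{\left(\left(\omega - 12\right)^{2} + 256\right)^{3}}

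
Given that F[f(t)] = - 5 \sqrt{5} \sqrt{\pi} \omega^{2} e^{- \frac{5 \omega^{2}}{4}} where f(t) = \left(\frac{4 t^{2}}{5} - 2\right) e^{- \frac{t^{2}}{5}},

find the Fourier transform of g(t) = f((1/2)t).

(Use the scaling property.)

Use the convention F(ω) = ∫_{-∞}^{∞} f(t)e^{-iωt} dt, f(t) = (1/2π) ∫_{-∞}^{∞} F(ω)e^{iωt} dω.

F[g](ω) = - 40 \sqrt{5} \sqrt{\pi} \omega^{2} e^{- 5 \omega^{2}}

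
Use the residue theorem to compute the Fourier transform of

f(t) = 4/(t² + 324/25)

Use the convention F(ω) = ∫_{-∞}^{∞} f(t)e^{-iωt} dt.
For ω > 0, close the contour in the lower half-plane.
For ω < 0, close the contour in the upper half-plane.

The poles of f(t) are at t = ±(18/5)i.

Let g(z) = f(z)e^{-iωz}; for large |z| the factor e^{-iωz} decays in the lower half-plane when ω > 0 and in the upper half-plane when ω < 0.

Case ω > 0 (lower half-plane, clockwise contour ⇒ F(ω) = -2πi·ΣRes):
  Res_{z = - \frac{18 i}{5}} g(z) = \frac{5 i e^{- \frac{18 \omega}{5}}}{9}
  F(ω) = -2πi·ΣRes = \frac{10 \pi e^{- \frac{18 \omega}{5}}}{9}

Case ω < 0 (upper half-plane, counterclockwise contour ⇒ F(ω) = +2πi·ΣRes):
  Res_{z = \frac{18 i}{5}} g(z) = - \frac{5 i e^{\frac{18 \omega}{5}}}{9}
  F(ω) = 2πi·ΣRes = \frac{10 \pi e^{\frac{18 \omega}{5}}}{9}

Both cases combine into a single formula in |ω|:

F(ω) = \frac{10 \pi e^{- \frac{18 \left|{\omega}\right|}{5}}}{9}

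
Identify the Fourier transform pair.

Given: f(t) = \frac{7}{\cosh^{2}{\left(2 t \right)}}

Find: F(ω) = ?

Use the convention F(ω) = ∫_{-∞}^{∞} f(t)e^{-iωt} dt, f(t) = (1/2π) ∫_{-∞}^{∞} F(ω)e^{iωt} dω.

F(ω) = \frac{7 \pi \omega}{4 \sinh{\left(\frac{\pi \omega}{4} \right)}}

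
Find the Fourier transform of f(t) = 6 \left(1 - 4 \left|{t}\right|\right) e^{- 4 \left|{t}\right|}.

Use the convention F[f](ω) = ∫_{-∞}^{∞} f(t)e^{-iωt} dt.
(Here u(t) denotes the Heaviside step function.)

F(ω) = \frac{96 \omega^{2}}{\left(\omega^{2} + 16\right)^{2}}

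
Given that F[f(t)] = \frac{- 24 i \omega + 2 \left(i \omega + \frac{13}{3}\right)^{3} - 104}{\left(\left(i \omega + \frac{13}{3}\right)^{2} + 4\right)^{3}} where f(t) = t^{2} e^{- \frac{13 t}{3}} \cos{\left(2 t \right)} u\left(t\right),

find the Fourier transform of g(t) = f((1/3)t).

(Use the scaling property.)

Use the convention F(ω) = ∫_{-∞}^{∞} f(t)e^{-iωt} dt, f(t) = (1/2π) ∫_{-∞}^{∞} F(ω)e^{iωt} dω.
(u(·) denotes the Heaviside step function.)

F[g](ω) = \frac{162 \left(- 972 i \omega + \left(9 i \omega + 13\right)^{3} - 1404\right)}{\left(\left(9 i \omega + 13\right)^{2} + 36\right)^{3}}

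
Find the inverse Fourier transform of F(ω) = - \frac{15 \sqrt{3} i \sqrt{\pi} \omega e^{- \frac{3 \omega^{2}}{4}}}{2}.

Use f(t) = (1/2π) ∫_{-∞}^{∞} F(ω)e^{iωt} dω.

f(t) = 5 t e^{- \frac{t^{2}}{3}}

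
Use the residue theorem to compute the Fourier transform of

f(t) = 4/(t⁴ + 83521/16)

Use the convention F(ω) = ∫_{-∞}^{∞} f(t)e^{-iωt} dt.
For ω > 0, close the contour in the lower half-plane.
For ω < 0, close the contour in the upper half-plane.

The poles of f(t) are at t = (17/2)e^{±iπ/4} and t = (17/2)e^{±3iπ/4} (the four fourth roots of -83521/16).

Let g(z) = f(z)e^{-iωz}; for large |z| the factor e^{-iωz} decays in the lower half-plane when ω > 0 and in the upper half-plane when ω < 0.

Case ω > 0 (lower half-plane, clockwise contour ⇒ F(ω) = -2πi·ΣRes):
  Res_{z = - \frac{17 \sqrt{2}}{4} - \frac{17 \sqrt{2} i}{4}} g(z) = \frac{4 \sqrt{2} \left(1 + i\right) e^{\frac{17 \sqrt{2} \omega \left(-1 + i\right)}{4}}}{4913}
  Res_{z = \frac{17 \sqrt{2}}{4} - \frac{17 \sqrt{2} i}{4}} g(z) = \frac{4 \sqrt{2} \left(-1 + i\right) e^{- \frac{17 \sqrt{2} \omega \left(1 + i\right)}{4}}}{4913}
  F(ω) = -2πi·ΣRes = \frac{8 \sqrt{2} \pi \left(\left(1 - i\right) e^{\frac{17 \sqrt{2} i \omega}{2}} + 1 + i\right) e^{- \frac{17 \sqrt{2} \omega \left(1 + i\right)}{4}}}{4913} = \frac{32 \pi e^{- \frac{17 \sqrt{2} \omega}{4}} \sin{\left(\frac{17 \sqrt{2} \omega}{4} + \frac{\pi}{4} \right)}}{4913}

Case ω < 0 (upper half-plane, counterclockwise contour ⇒ F(ω) = +2πi·ΣRes):
  Res_{z = \frac{17 \sqrt{2}}{4} + \frac{17 \sqrt{2} i}{4}} g(z) = - \frac{4 \sqrt{2} \left(1 + i\right) e^{\frac{17 \sqrt{2} \omega \left(1 - i\right)}{4}}}{4913}
  Res_{z = - \frac{17 \sqrt{2}}{4} + \frac{17 \sqrt{2} i}{4}} g(z) = \frac{4 \sqrt{2} \left(1 - i\right) e^{\frac{17 \sqrt{2} \omega \left(1 + i\right)}{4}}}{4913}
  F(ω) = 2πi·ΣRes = - \frac{8 \sqrt{2} i \pi \left(\left(1 + i\right) e^{\frac{17 \sqrt{2} \omega \left(1 - i\right)}{4}} - \left(1 - i\right) e^{\frac{17 \sqrt{2} \omega \left(1 + i\right)}{4}}\right)}{4913} = \frac{32 \pi e^{\frac{17 \sqrt{2} \omega}{4}} \cos{\left(\frac{17 \sqrt{2} \omega}{4} + \frac{\pi}{4} \right)}}{4913}

Both cases combine into a single formula in |ω|:

F(ω) = \frac{32 \pi e^{- \frac{17 \sqrt{2} \left|{\omega}\right|}{4}} \sin{\left(\frac{17 \sqrt{2} \left|{\omega}\right|}{4} + \frac{\pi}{4} \right)}}{4913}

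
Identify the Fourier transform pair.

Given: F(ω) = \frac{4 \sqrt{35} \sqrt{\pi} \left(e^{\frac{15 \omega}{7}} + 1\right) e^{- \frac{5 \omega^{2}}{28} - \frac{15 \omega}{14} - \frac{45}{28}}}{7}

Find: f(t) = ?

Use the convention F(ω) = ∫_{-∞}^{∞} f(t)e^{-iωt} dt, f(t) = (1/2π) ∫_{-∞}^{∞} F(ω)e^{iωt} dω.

f(t) = 8 e^{- \frac{7 t^{2}}{5}} \cos{\left(3 t \right)}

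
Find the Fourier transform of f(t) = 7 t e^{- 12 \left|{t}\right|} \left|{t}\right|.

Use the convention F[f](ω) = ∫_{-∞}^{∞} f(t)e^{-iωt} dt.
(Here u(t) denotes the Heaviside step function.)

F(ω) = \frac{28 i \omega \left(\omega^{2} - 432\right)}{\left(\omega^{2} + 144\right)^{3}}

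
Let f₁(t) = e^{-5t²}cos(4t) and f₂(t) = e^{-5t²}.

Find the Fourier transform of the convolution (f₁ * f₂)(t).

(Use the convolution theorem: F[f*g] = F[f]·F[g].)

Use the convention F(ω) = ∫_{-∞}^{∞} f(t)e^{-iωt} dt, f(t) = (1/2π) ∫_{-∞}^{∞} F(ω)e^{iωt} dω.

F[f₁*f₂](ω) = \frac{\pi \left(e^{\frac{4 \omega}{5}} + 1\right) e^{- \frac{\omega^{2}}{10} - \frac{2 \omega}{5} - \frac{4}{5}}}{10}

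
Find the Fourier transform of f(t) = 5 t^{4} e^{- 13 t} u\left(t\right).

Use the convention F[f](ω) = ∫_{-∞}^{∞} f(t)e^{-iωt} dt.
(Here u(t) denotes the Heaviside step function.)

F(ω) = \frac{120}{\left(i \omega + 13\right)^{5}}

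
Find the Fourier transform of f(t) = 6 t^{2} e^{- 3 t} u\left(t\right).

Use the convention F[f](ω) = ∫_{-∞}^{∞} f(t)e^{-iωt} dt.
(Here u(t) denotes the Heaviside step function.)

F(ω) = \frac{12}{\left(i \omega + 3\right)^{3}}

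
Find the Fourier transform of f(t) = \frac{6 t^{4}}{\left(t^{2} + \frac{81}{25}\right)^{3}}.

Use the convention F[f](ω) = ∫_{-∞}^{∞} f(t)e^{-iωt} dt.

F(ω) = \frac{\pi \left(27 \omega^{2} - 75 \left|{\omega}\right| + 25\right) e^{- \frac{9 \left|{\omega}\right|}{5}}}{20}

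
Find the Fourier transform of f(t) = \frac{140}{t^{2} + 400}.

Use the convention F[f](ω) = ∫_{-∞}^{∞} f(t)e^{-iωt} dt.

F(ω) = 7 \pi e^{- 20 \left|{\omega}\right|}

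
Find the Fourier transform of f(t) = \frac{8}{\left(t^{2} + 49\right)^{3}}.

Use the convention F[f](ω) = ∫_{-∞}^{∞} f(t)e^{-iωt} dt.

F(ω) = \frac{\pi \left(49 \omega^{2} + 21 \left|{\omega}\right| + 3\right) e^{- 7 \left|{\omega}\right|}}{16807}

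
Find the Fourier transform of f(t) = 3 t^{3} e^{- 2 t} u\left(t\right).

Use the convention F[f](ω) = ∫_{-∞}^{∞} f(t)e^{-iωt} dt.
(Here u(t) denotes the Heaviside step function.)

F(ω) = \frac{18}{\left(i \omega + 2\right)^{4}}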